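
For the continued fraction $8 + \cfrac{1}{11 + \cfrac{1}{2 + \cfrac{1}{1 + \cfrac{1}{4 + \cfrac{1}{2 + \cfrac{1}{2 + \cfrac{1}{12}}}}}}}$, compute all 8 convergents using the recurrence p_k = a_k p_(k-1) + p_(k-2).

Using the convergent recurrence p_i = a_i*p_{i-1} + p_{i-2}, q_i = a_i*q_{i-1} + q_{i-2} with p_{-2}=0, p_{-1}=1, q_{-2}=1, q_{-1}=0:
  i=0: a_0=8, p_0 = 8*1 + 0 = 8, q_0 = 8*0 + 1 = 1.
  i=1: a_1=11, p_1 = 11*8 + 1 = 89, q_1 = 11*1 + 0 = 11.
  i=2: a_2=2, p_2 = 2*89 + 8 = 186, q_2 = 2*11 + 1 = 23.
  i=3: a_3=1, p_3 = 1*186 + 89 = 275, q_3 = 1*23 + 11 = 34.
  i=4: a_4=4, p_4 = 4*275 + 186 = 1286, q_4 = 4*34 + 23 = 159.
  i=5: a_5=2, p_5 = 2*1286 + 275 = 2847, q_5 = 2*159 + 34 = 352.
  i=6: a_6=2, p_6 = 2*2847 + 1286 = 6980, q_6 = 2*352 + 159 = 863.
  i=7: a_7=12, p_7 = 12*6980 + 2847 = 86607, q_7 = 12*863 + 352 = 10708.

8/1, 89/11, 186/23, 275/34, 1286/159, 2847/352, 6980/863, 86607/10708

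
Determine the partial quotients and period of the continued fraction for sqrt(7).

[2; (1, 1, 1, 4)]

Write x_i = (sqrt(7) + m_i)/d_i with (m_0, d_0) = (0, 1). a_0 = floor(sqrt(7)) = 2, since 2^2 = 4 <= 7 < 9 = 3^2.
Iterate m_{i+1} = d_i*a_i - m_i, d_{i+1} = (7 - m_{i+1}^2)/d_i, a_{i+1} = floor((a_0 + m_{i+1})/d_{i+1}):
  m_1 = 1*2 - 0 = 2, d_1 = (7 - 2^2)/1 = 3/1 = 3, a_1 = floor((2 + 2)/3) = 1.
  m_2 = 3*1 - 2 = 1, d_2 = (7 - 1^2)/3 = 6/3 = 2, a_2 = floor((2 + 1)/2) = 1.
  m_3 = 2*1 - 1 = 1, d_3 = (7 - 1^2)/2 = 6/2 = 3, a_3 = floor((2 + 1)/3) = 1.
  m_4 = 3*1 - 1 = 2, d_4 = (7 - 2^2)/3 = 3/3 = 1, a_4 = floor((2 + 2)/1) = 4.
  m_5 = 1*4 - 2 = 2, d_5 = (7 - 2^2)/1 = 3/1 = 3: (m_5, d_5) = (m_1, d_1) = (2, 3), so from here the quotients repeat a_1, ..., a_4; the period length is 4.
Hence the expansion of sqrt(7) is a_0 = 2 followed by the repeating block 1, 1, 1, 4 (period 4).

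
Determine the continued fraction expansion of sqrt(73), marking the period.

Write x_i = (sqrt(73) + m_i)/d_i with (m_0, d_0) = (0, 1). a_0 = floor(sqrt(73)) = 8, since 8^2 = 64 <= 73 < 81 = 9^2.
Iterate m_{i+1} = d_i*a_i - m_i, d_{i+1} = (73 - m_{i+1}^2)/d_i, a_{i+1} = floor((a_0 + m_{i+1})/d_{i+1}):
  m_1 = 1*8 - 0 = 8, d_1 = (73 - 8^2)/1 = 9/1 = 9, a_1 = floor((8 + 8)/9) = 1.
  m_2 = 9*1 - 8 = 1, d_2 = (73 - 1^2)/9 = 72/9 = 8, a_2 = floor((8 + 1)/8) = 1.
  m_3 = 8*1 - 1 = 7, d_3 = (73 - 7^2)/8 = 24/8 = 3, a_3 = floor((8 + 7)/3) = 5.
  m_4 = 3*5 - 7 = 8, d_4 = (73 - 8^2)/3 = 9/3 = 3, a_4 = floor((8 + 8)/3) = 5.
  m_5 = 3*5 - 8 = 7, d_5 = (73 - 7^2)/3 = 24/3 = 8, a_5 = floor((8 + 7)/8) = 1.
  m_6 = 8*1 - 7 = 1, d_6 = (73 - 1^2)/8 = 72/8 = 9, a_6 = floor((8 + 1)/9) = 1.
  m_7 = 9*1 - 1 = 8, d_7 = (73 - 8^2)/9 = 9/9 = 1, a_7 = floor((8 + 8)/1) = 16.
  m_8 = 1*16 - 8 = 8, d_8 = (73 - 8^2)/1 = 9/1 = 9: (m_8, d_8) = (m_1, d_1) = (8, 9), so from here the quotients repeat a_1, ..., a_7; the period length is 7.
Hence the expansion of sqrt(73) is a_0 = 8 followed by the repeating block 1, 1, 5, 5, 1, 1, 16 (period 7).

[8; (1, 1, 5, 5, 1, 1, 16)]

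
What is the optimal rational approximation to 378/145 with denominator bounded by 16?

Expand x = 378/145 as a continued fraction with the Euclidean algorithm:
  378 = 2*145 + 88, so a_0 = 2.
  145 = 1*88 + 57, so a_1 = 1.
  88 = 1*57 + 31, so a_2 = 1.
  57 = 1*31 + 26, so a_3 = 1.
  31 = 1*26 + 5, so a_4 = 1.
  26 = 5*5 + 1, so a_5 = 5.
  5 = 5*1 + 0, so a_6 = 5.
so x = [2; 1, 1, 1, 1, 5, 5].
Convergents (p_i = a_i*p_{i-1} + p_{i-2}, q_i = a_i*q_{i-1} + q_{i-2} with p_{-2}=0, p_{-1}=1, q_{-2}=1, q_{-1}=0), until the denominator exceeds 16:
  i=0: a_0=2, p_0 = 2*1 + 0 = 2, q_0 = 2*0 + 1 = 1.
  i=1: a_1=1, p_1 = 1*2 + 1 = 3, q_1 = 1*1 + 0 = 1.
  i=2: a_2=1, p_2 = 1*3 + 2 = 5, q_2 = 1*1 + 1 = 2.
  i=3: a_3=1, p_3 = 1*5 + 3 = 8, q_3 = 1*2 + 1 = 3.
  i=4: a_4=1, p_4 = 1*8 + 5 = 13, q_4 = 1*3 + 2 = 5.
  i=5: a_5=5, p_5 = 5*13 + 8 = 73, q_5 = 5*5 + 3 = 28.
q_5 = 28 > 16, so the last convergent with denominator <= 16 is p_4/q_4 = 13/5.
The closest fraction with denominator <= 16 is either p_4/q_4 or the intermediate fraction (k*p_4 + p_3)/(k*q_4 + q_3) with the largest k >= 1 whose denominator stays <= 16; these approach x as k grows, and every other convergent or intermediate fraction in range is farther away.
Largest k: floor((16 - q_3)/q_4) = floor((16 - 3)/5) = 2.
That gives (2*13 + 8)/(2*5 + 3) = 34/13.
Compare the errors: |x - 13/5| = |378*5 - 13*145|/(145*5) = 5/725, and |x - 34/13| = |378*13 - 34*145|/(145*13) = 16/1885.
Cross-multiplying, 5*1885 = 9425 < 11600 = 16*725, so 5/725 is smaller: the convergent 13/5 is closer to x than 34/13.

13/5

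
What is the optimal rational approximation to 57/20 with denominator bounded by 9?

20/7

Expand x = 57/20 as a continued fraction with the Euclidean algorithm:
  57 = 2*20 + 17, so a_0 = 2.
  20 = 1*17 + 3, so a_1 = 1.
  17 = 5*3 + 2, so a_2 = 5.
  3 = 1*2 + 1, so a_3 = 1.
  2 = 2*1 + 0, so a_4 = 2.
so x = [2; 1, 5, 1, 2].
Convergents (p_i = a_i*p_{i-1} + p_{i-2}, q_i = a_i*q_{i-1} + q_{i-2} with p_{-2}=0, p_{-1}=1, q_{-2}=1, q_{-1}=0), until the denominator exceeds 9:
  i=0: a_0=2, p_0 = 2*1 + 0 = 2, q_0 = 2*0 + 1 = 1.
  i=1: a_1=1, p_1 = 1*2 + 1 = 3, q_1 = 1*1 + 0 = 1.
  i=2: a_2=5, p_2 = 5*3 + 2 = 17, q_2 = 5*1 + 1 = 6.
  i=3: a_3=1, p_3 = 1*17 + 3 = 20, q_3 = 1*6 + 1 = 7.
  i=4: a_4=2, p_4 = 2*20 + 17 = 57, q_4 = 2*7 + 6 = 20.
q_4 = 20 > 9, so the last convergent with denominator <= 9 is p_3/q_3 = 20/7.
The closest fraction with denominator <= 9 is either p_3/q_3 or the intermediate fraction (k*p_3 + p_2)/(k*q_3 + q_2) with the largest k >= 1 whose denominator stays <= 9; these approach x as k grows, and every other convergent or intermediate fraction in range is farther away.
Largest k: floor((9 - q_2)/q_3) = floor((9 - 6)/7) = 0.
Since k = 0, no intermediate fraction beyond p_3/q_3 has denominator <= 9, so the convergent 20/7 is the closest (its error is |57*7 - 20*20|/(20*7) = 1/140).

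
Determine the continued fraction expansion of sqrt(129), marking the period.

[11; (2, 1, 3, 1, 6, 1, 3, 1, 2, 22)]

Write x_i = (sqrt(129) + m_i)/d_i with (m_0, d_0) = (0, 1). a_0 = floor(sqrt(129)) = 11, since 11^2 = 121 <= 129 < 144 = 12^2.
Iterate m_{i+1} = d_i*a_i - m_i, d_{i+1} = (129 - m_{i+1}^2)/d_i, a_{i+1} = floor((a_0 + m_{i+1})/d_{i+1}):
  m_1 = 1*11 - 0 = 11, d_1 = (129 - 11^2)/1 = 8/1 = 8, a_1 = floor((11 + 11)/8) = 2.
  m_2 = 8*2 - 11 = 5, d_2 = (129 - 5^2)/8 = 104/8 = 13, a_2 = floor((11 + 5)/13) = 1.
  m_3 = 13*1 - 5 = 8, d_3 = (129 - 8^2)/13 = 65/13 = 5, a_3 = floor((11 + 8)/5) = 3.
  m_4 = 5*3 - 8 = 7, d_4 = (129 - 7^2)/5 = 80/5 = 16, a_4 = floor((11 + 7)/16) = 1.
  m_5 = 16*1 - 7 = 9, d_5 = (129 - 9^2)/16 = 48/16 = 3, a_5 = floor((11 + 9)/3) = 6.
  m_6 = 3*6 - 9 = 9, d_6 = (129 - 9^2)/3 = 48/3 = 16, a_6 = floor((11 + 9)/16) = 1.
  m_7 = 16*1 - 9 = 7, d_7 = (129 - 7^2)/16 = 80/16 = 5, a_7 = floor((11 + 7)/5) = 3.
  m_8 = 5*3 - 7 = 8, d_8 = (129 - 8^2)/5 = 65/5 = 13, a_8 = floor((11 + 8)/13) = 1.
  m_9 = 13*1 - 8 = 5, d_9 = (129 - 5^2)/13 = 104/13 = 8, a_9 = floor((11 + 5)/8) = 2.
  m_10 = 8*2 - 5 = 11, d_10 = (129 - 11^2)/8 = 8/8 = 1, a_10 = floor((11 + 11)/1) = 22.
  m_11 = 1*22 - 11 = 11, d_11 = (129 - 11^2)/1 = 8/1 = 8: (m_11, d_11) = (m_1, d_1) = (11, 8), so from here the quotients repeat a_1, ..., a_10; the period length is 10.
Hence the expansion of sqrt(129) is a_0 = 11 followed by the repeating block 2, 1, 3, 1, 6, 1, 3, 1, 2, 22 (period 10).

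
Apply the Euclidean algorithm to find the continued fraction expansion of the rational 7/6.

Run the Euclidean algorithm on 7 and 6; the successive quotients are the partial quotients a_0, a_1, ... (each step inverts the fractional part left over by the previous one):
  7 = 1*6 + 1, so a_0 = 1.
  6 = 6*1 + 0, so a_1 = 6.
The remainder reaches 0 after 2 divisions, so the expansion has 2 partial quotients, read off in order.

[1; 6]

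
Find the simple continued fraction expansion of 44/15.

[2; 1, 14]

Run the Euclidean algorithm on 44 and 15; the successive quotients are the partial quotients a_0, a_1, ... (each step inverts the fractional part left over by the previous one):
  44 = 2*15 + 14, so a_0 = 2.
  15 = 1*14 + 1, so a_1 = 1.
  14 = 14*1 + 0, so a_2 = 14.
The remainder reaches 0 after 3 divisions, so the expansion has 3 partial quotients, read off in order.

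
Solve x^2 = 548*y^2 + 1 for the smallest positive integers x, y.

First expand sqrt(548) as a continued fraction. With x_i = (sqrt(548) + m_i)/d_i and (m_0, d_0) = (0, 1): a_0 = floor(sqrt(548)) = 23, since 23^2 = 529 <= 548 < 576 = 24^2.
Iterate m_{i+1} = d_i*a_i - m_i, d_{i+1} = (548 - m_{i+1}^2)/d_i, a_{i+1} = floor((a_0 + m_{i+1})/d_{i+1}):
  m_1 = 1*23 - 0 = 23, d_1 = (548 - 23^2)/1 = 19/1 = 19, a_1 = floor((23 + 23)/19) = 2.
  m_2 = 19*2 - 23 = 15, d_2 = (548 - 15^2)/19 = 323/19 = 17, a_2 = floor((23 + 15)/17) = 2.
  m_3 = 17*2 - 15 = 19, d_3 = (548 - 19^2)/17 = 187/17 = 11, a_3 = floor((23 + 19)/11) = 3.
  m_4 = 11*3 - 19 = 14, d_4 = (548 - 14^2)/11 = 352/11 = 32, a_4 = floor((23 + 14)/32) = 1.
  m_5 = 32*1 - 14 = 18, d_5 = (548 - 18^2)/32 = 224/32 = 7, a_5 = floor((23 + 18)/7) = 5.
  m_6 = 7*5 - 18 = 17, d_6 = (548 - 17^2)/7 = 259/7 = 37, a_6 = floor((23 + 17)/37) = 1.
  m_7 = 37*1 - 17 = 20, d_7 = (548 - 20^2)/37 = 148/37 = 4, a_7 = floor((23 + 20)/4) = 10.
  m_8 = 4*10 - 20 = 20, d_8 = (548 - 20^2)/4 = 148/4 = 37, a_8 = floor((23 + 20)/37) = 1.
  m_9 = 37*1 - 20 = 17, d_9 = (548 - 17^2)/37 = 259/37 = 7, a_9 = floor((23 + 17)/7) = 5.
  m_10 = 7*5 - 17 = 18, d_10 = (548 - 18^2)/7 = 224/7 = 32, a_10 = floor((23 + 18)/32) = 1.
  m_11 = 32*1 - 18 = 14, d_11 = (548 - 14^2)/32 = 352/32 = 11, a_11 = floor((23 + 14)/11) = 3.
  m_12 = 11*3 - 14 = 19, d_12 = (548 - 19^2)/11 = 187/11 = 17, a_12 = floor((23 + 19)/17) = 2.
  m_13 = 17*2 - 19 = 15, d_13 = (548 - 15^2)/17 = 323/17 = 19, a_13 = floor((23 + 15)/19) = 2.
  m_14 = 19*2 - 15 = 23, d_14 = (548 - 23^2)/19 = 19/19 = 1, a_14 = floor((23 + 23)/1) = 46.
  m_15 = 1*46 - 23 = 23, d_15 = (548 - 23^2)/1 = 19/1 = 19: (m_15, d_15) = (m_1, d_1) = (23, 19), so from here the quotients repeat a_1, ..., a_14; the period length is 14.
So sqrt(548) = [23; (2, 2, 3, 1, 5, 1, 10, 1, 5, 1, 3, 2, 2, 46)] with period length k = 14.
k is even, so the fundamental solution of x^2 - 548y^2 = 1 is (p_{k-1}, q_{k-1}) = (p_13, q_13); compute convergents through index 13.
Convergents (p_i = a_i*p_{i-1} + p_{i-2}, q_i = a_i*q_{i-1} + q_{i-2} with p_{-2}=0, p_{-1}=1, q_{-2}=1, q_{-1}=0):
  i=0: a_0=23, p_0 = 23*1 + 0 = 23, q_0 = 23*0 + 1 = 1.
  i=1: a_1=2, p_1 = 2*23 + 1 = 47, q_1 = 2*1 + 0 = 2.
  i=2: a_2=2, p_2 = 2*47 + 23 = 117, q_2 = 2*2 + 1 = 5.
  i=3: a_3=3, p_3 = 3*117 + 47 = 398, q_3 = 3*5 + 2 = 17.
  i=4: a_4=1, p_4 = 1*398 + 117 = 515, q_4 = 1*17 + 5 = 22.
  i=5: a_5=5, p_5 = 5*515 + 398 = 2973, q_5 = 5*22 + 17 = 127.
  i=6: a_6=1, p_6 = 1*2973 + 515 = 3488, q_6 = 1*127 + 22 = 149.
  i=7: a_7=10, p_7 = 10*3488 + 2973 = 37853, q_7 = 10*149 + 127 = 1617.
  i=8: a_8=1, p_8 = 1*37853 + 3488 = 41341, q_8 = 1*1617 + 149 = 1766.
  i=9: a_9=5, p_9 = 5*41341 + 37853 = 244558, q_9 = 5*1766 + 1617 = 10447.
  i=10: a_10=1, p_10 = 1*244558 + 41341 = 285899, q_10 = 1*10447 + 1766 = 12213.
  i=11: a_11=3, p_11 = 3*285899 + 244558 = 1102255, q_11 = 3*12213 + 10447 = 47086.
  i=12: a_12=2, p_12 = 2*1102255 + 285899 = 2490409, q_12 = 2*47086 + 12213 = 106385.
  i=13: a_13=2, p_13 = 2*2490409 + 1102255 = 6083073, q_13 = 2*106385 + 47086 = 259856.
Check: 6083073^2 - 548*259856^2 = 37003777123329 - 37003777123328 = 1, so (x, y) = (6083073, 259856) solves the equation, and by the theorem it is the least positive solution.

(x, y) = (6083073, 259856)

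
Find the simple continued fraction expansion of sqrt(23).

[4; (1, 3, 1, 8)]

Write x_i = (sqrt(23) + m_i)/d_i with (m_0, d_0) = (0, 1). a_0 = floor(sqrt(23)) = 4, since 4^2 = 16 <= 23 < 25 = 5^2.
Iterate m_{i+1} = d_i*a_i - m_i, d_{i+1} = (23 - m_{i+1}^2)/d_i, a_{i+1} = floor((a_0 + m_{i+1})/d_{i+1}):
  m_1 = 1*4 - 0 = 4, d_1 = (23 - 4^2)/1 = 7/1 = 7, a_1 = floor((4 + 4)/7) = 1.
  m_2 = 7*1 - 4 = 3, d_2 = (23 - 3^2)/7 = 14/7 = 2, a_2 = floor((4 + 3)/2) = 3.
  m_3 = 2*3 - 3 = 3, d_3 = (23 - 3^2)/2 = 14/2 = 7, a_3 = floor((4 + 3)/7) = 1.
  m_4 = 7*1 - 3 = 4, d_4 = (23 - 4^2)/7 = 7/7 = 1, a_4 = floor((4 + 4)/1) = 8.
  m_5 = 1*8 - 4 = 4, d_5 = (23 - 4^2)/1 = 7/1 = 7: (m_5, d_5) = (m_1, d_1) = (4, 7), so from here the quotients repeat a_1, ..., a_4; the period length is 4.
Hence the expansion of sqrt(23) is a_0 = 4 followed by the repeating block 1, 3, 1, 8 (period 4).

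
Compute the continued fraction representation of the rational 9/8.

[1; 8]

Run the Euclidean algorithm on 9 and 8; the successive quotients are the partial quotients a_0, a_1, ... (each step inverts the fractional part left over by the previous one):
  9 = 1*8 + 1, so a_0 = 1.
  8 = 8*1 + 0, so a_1 = 8.
The remainder reaches 0 after 2 divisions, so the expansion has 2 partial quotients, read off in order.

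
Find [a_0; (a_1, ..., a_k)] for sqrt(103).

Write x_i = (sqrt(103) + m_i)/d_i with (m_0, d_0) = (0, 1). a_0 = floor(sqrt(103)) = 10, since 10^2 = 100 <= 103 < 121 = 11^2.
Iterate m_{i+1} = d_i*a_i - m_i, d_{i+1} = (103 - m_{i+1}^2)/d_i, a_{i+1} = floor((a_0 + m_{i+1})/d_{i+1}):
  m_1 = 1*10 - 0 = 10, d_1 = (103 - 10^2)/1 = 3/1 = 3, a_1 = floor((10 + 10)/3) = 6.
  m_2 = 3*6 - 10 = 8, d_2 = (103 - 8^2)/3 = 39/3 = 13, a_2 = floor((10 + 8)/13) = 1.
  m_3 = 13*1 - 8 = 5, d_3 = (103 - 5^2)/13 = 78/13 = 6, a_3 = floor((10 + 5)/6) = 2.
  m_4 = 6*2 - 5 = 7, d_4 = (103 - 7^2)/6 = 54/6 = 9, a_4 = floor((10 + 7)/9) = 1.
  m_5 = 9*1 - 7 = 2, d_5 = (103 - 2^2)/9 = 99/9 = 11, a_5 = floor((10 + 2)/11) = 1.
  m_6 = 11*1 - 2 = 9, d_6 = (103 - 9^2)/11 = 22/11 = 2, a_6 = floor((10 + 9)/2) = 9.
  m_7 = 2*9 - 9 = 9, d_7 = (103 - 9^2)/2 = 22/2 = 11, a_7 = floor((10 + 9)/11) = 1.
  m_8 = 11*1 - 9 = 2, d_8 = (103 - 2^2)/11 = 99/11 = 9, a_8 = floor((10 + 2)/9) = 1.
  m_9 = 9*1 - 2 = 7, d_9 = (103 - 7^2)/9 = 54/9 = 6, a_9 = floor((10 + 7)/6) = 2.
  m_10 = 6*2 - 7 = 5, d_10 = (103 - 5^2)/6 = 78/6 = 13, a_10 = floor((10 + 5)/13) = 1.
  m_11 = 13*1 - 5 = 8, d_11 = (103 - 8^2)/13 = 39/13 = 3, a_11 = floor((10 + 8)/3) = 6.
  m_12 = 3*6 - 8 = 10, d_12 = (103 - 10^2)/3 = 3/3 = 1, a_12 = floor((10 + 10)/1) = 20.
  m_13 = 1*20 - 10 = 10, d_13 = (103 - 10^2)/1 = 3/1 = 3: (m_13, d_13) = (m_1, d_1) = (10, 3), so from here the quotients repeat a_1, ..., a_12; the period length is 12.
Hence the expansion of sqrt(103) is a_0 = 10 followed by the repeating block 6, 1, 2, 1, 1, 9, 1, 1, 2, 1, 6, 20 (period 12).

[10; (6, 1, 2, 1, 1, 9, 1, 1, 2, 1, 6, 20)]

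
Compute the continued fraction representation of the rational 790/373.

[2; 8, 2, 10, 2]

Run the Euclidean algorithm on 790 and 373; the successive quotients are the partial quotients a_0, a_1, ... (each step inverts the fractional part left over by the previous one):
  790 = 2*373 + 44, so a_0 = 2.
  373 = 8*44 + 21, so a_1 = 8.
  44 = 2*21 + 2, so a_2 = 2.
  21 = 10*2 + 1, so a_3 = 10.
  2 = 2*1 + 0, so a_4 = 2.
The remainder reaches 0 after 5 divisions, so the expansion has 5 partial quotients, read off in order.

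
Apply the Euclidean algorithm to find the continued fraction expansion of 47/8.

Run the Euclidean algorithm on 47 and 8; the successive quotients are the partial quotients a_0, a_1, ... (each step inverts the fractional part left over by the previous one):
  47 = 5*8 + 7, so a_0 = 5.
  8 = 1*7 + 1, so a_1 = 1.
  7 = 7*1 + 0, so a_2 = 7.
The remainder reaches 0 after 3 divisions, so the expansion has 3 partial quotients, read off in order.

[5; 1, 7]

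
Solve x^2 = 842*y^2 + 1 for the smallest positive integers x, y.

(x, y) = (1683, 58)

First expand sqrt(842) as a continued fraction. With x_i = (sqrt(842) + m_i)/d_i and (m_0, d_0) = (0, 1): a_0 = floor(sqrt(842)) = 29, since 29^2 = 841 <= 842 < 900 = 30^2.
Iterate m_{i+1} = d_i*a_i - m_i, d_{i+1} = (842 - m_{i+1}^2)/d_i, a_{i+1} = floor((a_0 + m_{i+1})/d_{i+1}):
  m_1 = 1*29 - 0 = 29, d_1 = (842 - 29^2)/1 = 1/1 = 1, a_1 = floor((29 + 29)/1) = 58.
  m_2 = 1*58 - 29 = 29, d_2 = (842 - 29^2)/1 = 1/1 = 1: (m_2, d_2) = (m_1, d_1) = (29, 1), so from here the quotient a_1 repeats; the period length is 1.
So sqrt(842) = [29; (58)] with period length k = 1.
k is odd, so (p_{k-1}, q_{k-1}) only solves x^2 - 842y^2 = -1 and the fundamental solution of x^2 - 842y^2 = 1 is (p_{2k-1}, q_{2k-1}) = (p_1, q_1); compute convergents through index 1, running through the period twice.
Convergents (p_i = a_i*p_{i-1} + p_{i-2}, q_i = a_i*q_{i-1} + q_{i-2} with p_{-2}=0, p_{-1}=1, q_{-2}=1, q_{-1}=0):
  i=0: a_0=29, p_0 = 29*1 + 0 = 29, q_0 = 29*0 + 1 = 1.
  i=1: a_1=58, p_1 = 58*29 + 1 = 1683, q_1 = 58*1 + 0 = 58.
Indeed p_0^2 - 842*q_0^2 = 841 - 842 = -1, not +1.
Check: 1683^2 - 842*58^2 = 2832489 - 2832488 = 1, so (x, y) = (1683, 58) solves the equation, and by the theorem it is the least positive solution.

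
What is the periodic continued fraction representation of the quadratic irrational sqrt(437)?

[20; (1, 9, 2, 9, 1, 40)]

Write x_i = (sqrt(437) + m_i)/d_i with (m_0, d_0) = (0, 1). a_0 = floor(sqrt(437)) = 20, since 20^2 = 400 <= 437 < 441 = 21^2.
Iterate m_{i+1} = d_i*a_i - m_i, d_{i+1} = (437 - m_{i+1}^2)/d_i, a_{i+1} = floor((a_0 + m_{i+1})/d_{i+1}):
  m_1 = 1*20 - 0 = 20, d_1 = (437 - 20^2)/1 = 37/1 = 37, a_1 = floor((20 + 20)/37) = 1.
  m_2 = 37*1 - 20 = 17, d_2 = (437 - 17^2)/37 = 148/37 = 4, a_2 = floor((20 + 17)/4) = 9.
  m_3 = 4*9 - 17 = 19, d_3 = (437 - 19^2)/4 = 76/4 = 19, a_3 = floor((20 + 19)/19) = 2.
  m_4 = 19*2 - 19 = 19, d_4 = (437 - 19^2)/19 = 76/19 = 4, a_4 = floor((20 + 19)/4) = 9.
  m_5 = 4*9 - 19 = 17, d_5 = (437 - 17^2)/4 = 148/4 = 37, a_5 = floor((20 + 17)/37) = 1.
  m_6 = 37*1 - 17 = 20, d_6 = (437 - 20^2)/37 = 37/37 = 1, a_6 = floor((20 + 20)/1) = 40.
  m_7 = 1*40 - 20 = 20, d_7 = (437 - 20^2)/1 = 37/1 = 37: (m_7, d_7) = (m_1, d_1) = (20, 37), so from here the quotients repeat a_1, ..., a_6; the period length is 6.
Hence the expansion of sqrt(437) is a_0 = 20 followed by the repeating block 1, 9, 2, 9, 1, 40 (period 6).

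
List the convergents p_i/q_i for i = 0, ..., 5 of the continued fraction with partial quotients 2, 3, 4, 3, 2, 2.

Using the convergent recurrence p_i = a_i*p_{i-1} + p_{i-2}, q_i = a_i*q_{i-1} + q_{i-2} with p_{-2}=0, p_{-1}=1, q_{-2}=1, q_{-1}=0:
  i=0: a_0=2, p_0 = 2*1 + 0 = 2, q_0 = 2*0 + 1 = 1.
  i=1: a_1=3, p_1 = 3*2 + 1 = 7, q_1 = 3*1 + 0 = 3.
  i=2: a_2=4, p_2 = 4*7 + 2 = 30, q_2 = 4*3 + 1 = 13.
  i=3: a_3=3, p_3 = 3*30 + 7 = 97, q_3 = 3*13 + 3 = 42.
  i=4: a_4=2, p_4 = 2*97 + 30 = 224, q_4 = 2*42 + 13 = 97.
  i=5: a_5=2, p_5 = 2*224 + 97 = 545, q_5 = 2*97 + 42 = 236.

2/1, 7/3, 30/13, 97/42, 224/97, 545/236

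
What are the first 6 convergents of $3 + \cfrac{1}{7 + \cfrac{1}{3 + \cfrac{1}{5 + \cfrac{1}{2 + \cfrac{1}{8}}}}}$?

Using the convergent recurrence p_i = a_i*p_{i-1} + p_{i-2}, q_i = a_i*q_{i-1} + q_{i-2} with p_{-2}=0, p_{-1}=1, q_{-2}=1, q_{-1}=0:
  i=0: a_0=3, p_0 = 3*1 + 0 = 3, q_0 = 3*0 + 1 = 1.
  i=1: a_1=7, p_1 = 7*3 + 1 = 22, q_1 = 7*1 + 0 = 7.
  i=2: a_2=3, p_2 = 3*22 + 3 = 69, q_2 = 3*7 + 1 = 22.
  i=3: a_3=5, p_3 = 5*69 + 22 = 367, q_3 = 5*22 + 7 = 117.
  i=4: a_4=2, p_4 = 2*367 + 69 = 803, q_4 = 2*117 + 22 = 256.
  i=5: a_5=8, p_5 = 8*803 + 367 = 6791, q_5 = 8*256 + 117 = 2165.

3/1, 22/7, 69/22, 367/117, 803/256, 6791/2165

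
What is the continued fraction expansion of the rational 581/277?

Run the Euclidean algorithm on 581 and 277; the successive quotients are the partial quotients a_0, a_1, ... (each step inverts the fractional part left over by the previous one):
  581 = 2*277 + 27, so a_0 = 2.
  277 = 10*27 + 7, so a_1 = 10.
  27 = 3*7 + 6, so a_2 = 3.
  7 = 1*6 + 1, so a_3 = 1.
  6 = 6*1 + 0, so a_4 = 6.
The remainder reaches 0 after 5 divisions, so the expansion has 5 partial quotients, read off in order.

[2; 10, 3, 1, 6]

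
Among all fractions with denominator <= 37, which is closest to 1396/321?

100/23

Expand x = 1396/321 as a continued fraction with the Euclidean algorithm:
  1396 = 4*321 + 112, so a_0 = 4.
  321 = 2*112 + 97, so a_1 = 2.
  112 = 1*97 + 15, so a_2 = 1.
  97 = 6*15 + 7, so a_3 = 6.
  15 = 2*7 + 1, so a_4 = 2.
  7 = 7*1 + 0, so a_5 = 7.
so x = [4; 2, 1, 6, 2, 7].
Convergents (p_i = a_i*p_{i-1} + p_{i-2}, q_i = a_i*q_{i-1} + q_{i-2} with p_{-2}=0, p_{-1}=1, q_{-2}=1, q_{-1}=0), until the denominator exceeds 37:
  i=0: a_0=4, p_0 = 4*1 + 0 = 4, q_0 = 4*0 + 1 = 1.
  i=1: a_1=2, p_1 = 2*4 + 1 = 9, q_1 = 2*1 + 0 = 2.
  i=2: a_2=1, p_2 = 1*9 + 4 = 13, q_2 = 1*2 + 1 = 3.
  i=3: a_3=6, p_3 = 6*13 + 9 = 87, q_3 = 6*3 + 2 = 20.
  i=4: a_4=2, p_4 = 2*87 + 13 = 187, q_4 = 2*20 + 3 = 43.
q_4 = 43 > 37, so the last convergent with denominator <= 37 is p_3/q_3 = 87/20.
The closest fraction with denominator <= 37 is either p_3/q_3 or the intermediate fraction (k*p_3 + p_2)/(k*q_3 + q_2) with the largest k >= 1 whose denominator stays <= 37; these approach x as k grows, and every other convergent or intermediate fraction in range is farther away.
Largest k: floor((37 - q_2)/q_3) = floor((37 - 3)/20) = 1.
That gives (1*87 + 13)/(1*20 + 3) = 100/23.
Compare the errors: |x - 87/20| = |1396*20 - 87*321|/(321*20) = 7/6420, and |x - 100/23| = |1396*23 - 100*321|/(321*23) = 8/7383.
Cross-multiplying, 8*6420 = 51360 < 51681 = 7*7383, so 8/7383 is smaller: the intermediate fraction 100/23 is closer to x than 87/20.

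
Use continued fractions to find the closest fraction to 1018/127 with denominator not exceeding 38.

305/38

Expand x = 1018/127 as a continued fraction with the Euclidean algorithm:
  1018 = 8*127 + 2, so a_0 = 8.
  127 = 63*2 + 1, so a_1 = 63.
  2 = 2*1 + 0, so a_2 = 2.
so x = [8; 63, 2].
Convergents (p_i = a_i*p_{i-1} + p_{i-2}, q_i = a_i*q_{i-1} + q_{i-2} with p_{-2}=0, p_{-1}=1, q_{-2}=1, q_{-1}=0), until the denominator exceeds 38:
  i=0: a_0=8, p_0 = 8*1 + 0 = 8, q_0 = 8*0 + 1 = 1.
  i=1: a_1=63, p_1 = 63*8 + 1 = 505, q_1 = 63*1 + 0 = 63.
q_1 = 63 > 38, so the last convergent with denominator <= 38 is p_0/q_0 = 8/1.
The closest fraction with denominator <= 38 is either p_0/q_0 or the intermediate fraction (k*p_0 + p_{-1})/(k*q_0 + q_{-1}) with the largest k >= 1 whose denominator stays <= 38; these approach x as k grows, and every other convergent or intermediate fraction in range is farther away.
Largest k: floor((38 - q_{-1})/q_0) = floor((38 - 0)/1) = 38 (using the seeds p_{-1} = 1, q_{-1} = 0).
That gives (38*8 + 1)/(38*1 + 0) = 305/38.
Compare the errors: |x - 8/1| = |1018*1 - 8*127|/(127*1) = 2/127, and |x - 305/38| = |1018*38 - 305*127|/(127*38) = 51/4826.
Cross-multiplying, 51*127 = 6477 < 9652 = 2*4826, so 51/4826 is smaller: the intermediate fraction 305/38 is closer to x than 8/1.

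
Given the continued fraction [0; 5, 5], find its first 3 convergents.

Using the convergent recurrence p_i = a_i*p_{i-1} + p_{i-2}, q_i = a_i*q_{i-1} + q_{i-2} with p_{-2}=0, p_{-1}=1, q_{-2}=1, q_{-1}=0:
  i=0: a_0=0, p_0 = 0*1 + 0 = 0, q_0 = 0*0 + 1 = 1.
  i=1: a_1=5, p_1 = 5*0 + 1 = 1, q_1 = 5*1 + 0 = 5.
  i=2: a_2=5, p_2 = 5*1 + 0 = 5, q_2 = 5*5 + 1 = 26.

0/1, 1/5, 5/26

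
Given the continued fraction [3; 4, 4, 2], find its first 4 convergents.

3/1, 13/4, 55/17, 123/38

Using the convergent recurrence p_i = a_i*p_{i-1} + p_{i-2}, q_i = a_i*q_{i-1} + q_{i-2} with p_{-2}=0, p_{-1}=1, q_{-2}=1, q_{-1}=0:
  i=0: a_0=3, p_0 = 3*1 + 0 = 3, q_0 = 3*0 + 1 = 1.
  i=1: a_1=4, p_1 = 4*3 + 1 = 13, q_1 = 4*1 + 0 = 4.
  i=2: a_2=4, p_2 = 4*13 + 3 = 55, q_2 = 4*4 + 1 = 17.
  i=3: a_3=2, p_3 = 2*55 + 13 = 123, q_3 = 2*17 + 4 = 38.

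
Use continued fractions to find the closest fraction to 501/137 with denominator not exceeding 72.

Expand x = 501/137 as a continued fraction with the Euclidean algorithm:
  501 = 3*137 + 90, so a_0 = 3.
  137 = 1*90 + 47, so a_1 = 1.
  90 = 1*47 + 43, so a_2 = 1.
  47 = 1*43 + 4, so a_3 = 1.
  43 = 10*4 + 3, so a_4 = 10.
  4 = 1*3 + 1, so a_5 = 1.
  3 = 3*1 + 0, so a_6 = 3.
so x = [3; 1, 1, 1, 10, 1, 3].
Convergents (p_i = a_i*p_{i-1} + p_{i-2}, q_i = a_i*q_{i-1} + q_{i-2} with p_{-2}=0, p_{-1}=1, q_{-2}=1, q_{-1}=0), until the denominator exceeds 72:
  i=0: a_0=3, p_0 = 3*1 + 0 = 3, q_0 = 3*0 + 1 = 1.
  i=1: a_1=1, p_1 = 1*3 + 1 = 4, q_1 = 1*1 + 0 = 1.
  i=2: a_2=1, p_2 = 1*4 + 3 = 7, q_2 = 1*1 + 1 = 2.
  i=3: a_3=1, p_3 = 1*7 + 4 = 11, q_3 = 1*2 + 1 = 3.
  i=4: a_4=10, p_4 = 10*11 + 7 = 117, q_4 = 10*3 + 2 = 32.
  i=5: a_5=1, p_5 = 1*117 + 11 = 128, q_5 = 1*32 + 3 = 35.
  i=6: a_6=3, p_6 = 3*128 + 117 = 501, q_6 = 3*35 + 32 = 137.
q_6 = 137 > 72, so the last convergent with denominator <= 72 is p_5/q_5 = 128/35.
The closest fraction with denominator <= 72 is either p_5/q_5 or the intermediate fraction (k*p_5 + p_4)/(k*q_5 + q_4) with the largest k >= 1 whose denominator stays <= 72; these approach x as k grows, and every other convergent or intermediate fraction in range is farther away.
Largest k: floor((72 - q_4)/q_5) = floor((72 - 32)/35) = 1.
That gives (1*128 + 117)/(1*35 + 32) = 245/67.
Compare the errors: |x - 128/35| = |501*35 - 128*137|/(137*35) = 1/4795, and |x - 245/67| = |501*67 - 245*137|/(137*67) = 2/9179.
Cross-multiplying, 1*9179 = 9179 < 9590 = 2*4795, so 1/4795 is smaller: the convergent 128/35 is closer to x than 245/67.

128/35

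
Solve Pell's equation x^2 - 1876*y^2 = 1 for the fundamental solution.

(x, y) = (137215, 3168)

First expand sqrt(1876) as a continued fraction. With x_i = (sqrt(1876) + m_i)/d_i and (m_0, d_0) = (0, 1): a_0 = floor(sqrt(1876)) = 43, since 43^2 = 1849 <= 1876 < 1936 = 44^2.
Iterate m_{i+1} = d_i*a_i - m_i, d_{i+1} = (1876 - m_{i+1}^2)/d_i, a_{i+1} = floor((a_0 + m_{i+1})/d_{i+1}):
  m_1 = 1*43 - 0 = 43, d_1 = (1876 - 43^2)/1 = 27/1 = 27, a_1 = floor((43 + 43)/27) = 3.
  m_2 = 27*3 - 43 = 38, d_2 = (1876 - 38^2)/27 = 432/27 = 16, a_2 = floor((43 + 38)/16) = 5.
  m_3 = 16*5 - 38 = 42, d_3 = (1876 - 42^2)/16 = 112/16 = 7, a_3 = floor((43 + 42)/7) = 12.
  m_4 = 7*12 - 42 = 42, d_4 = (1876 - 42^2)/7 = 112/7 = 16, a_4 = floor((43 + 42)/16) = 5.
  m_5 = 16*5 - 42 = 38, d_5 = (1876 - 38^2)/16 = 432/16 = 27, a_5 = floor((43 + 38)/27) = 3.
  m_6 = 27*3 - 38 = 43, d_6 = (1876 - 43^2)/27 = 27/27 = 1, a_6 = floor((43 + 43)/1) = 86.
  m_7 = 1*86 - 43 = 43, d_7 = (1876 - 43^2)/1 = 27/1 = 27: (m_7, d_7) = (m_1, d_1) = (43, 27), so from here the quotients repeat a_1, ..., a_6; the period length is 6.
So sqrt(1876) = [43; (3, 5, 12, 5, 3, 86)] with period length k = 6.
k is even, so the fundamental solution of x^2 - 1876y^2 = 1 is (p_{k-1}, q_{k-1}) = (p_5, q_5); compute convergents through index 5.
Convergents (p_i = a_i*p_{i-1} + p_{i-2}, q_i = a_i*q_{i-1} + q_{i-2} with p_{-2}=0, p_{-1}=1, q_{-2}=1, q_{-1}=0):
  i=0: a_0=43, p_0 = 43*1 + 0 = 43, q_0 = 43*0 + 1 = 1.
  i=1: a_1=3, p_1 = 3*43 + 1 = 130, q_1 = 3*1 + 0 = 3.
  i=2: a_2=5, p_2 = 5*130 + 43 = 693, q_2 = 5*3 + 1 = 16.
  i=3: a_3=12, p_3 = 12*693 + 130 = 8446, q_3 = 12*16 + 3 = 195.
  i=4: a_4=5, p_4 = 5*8446 + 693 = 42923, q_4 = 5*195 + 16 = 991.
  i=5: a_5=3, p_5 = 3*42923 + 8446 = 137215, q_5 = 3*991 + 195 = 3168.
Check: 137215^2 - 1876*3168^2 = 18827956225 - 18827956224 = 1, so (x, y) = (137215, 3168) solves the equation, and by the theorem it is the least positive solution.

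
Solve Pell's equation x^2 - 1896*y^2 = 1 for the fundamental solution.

First expand sqrt(1896) as a continued fraction. With x_i = (sqrt(1896) + m_i)/d_i and (m_0, d_0) = (0, 1): a_0 = floor(sqrt(1896)) = 43, since 43^2 = 1849 <= 1896 < 1936 = 44^2.
Iterate m_{i+1} = d_i*a_i - m_i, d_{i+1} = (1896 - m_{i+1}^2)/d_i, a_{i+1} = floor((a_0 + m_{i+1})/d_{i+1}):
  m_1 = 1*43 - 0 = 43, d_1 = (1896 - 43^2)/1 = 47/1 = 47, a_1 = floor((43 + 43)/47) = 1.
  m_2 = 47*1 - 43 = 4, d_2 = (1896 - 4^2)/47 = 1880/47 = 40, a_2 = floor((43 + 4)/40) = 1.
  m_3 = 40*1 - 4 = 36, d_3 = (1896 - 36^2)/40 = 600/40 = 15, a_3 = floor((43 + 36)/15) = 5.
  m_4 = 15*5 - 36 = 39, d_4 = (1896 - 39^2)/15 = 375/15 = 25, a_4 = floor((43 + 39)/25) = 3.
  m_5 = 25*3 - 39 = 36, d_5 = (1896 - 36^2)/25 = 600/25 = 24, a_5 = floor((43 + 36)/24) = 3.
  m_6 = 24*3 - 36 = 36, d_6 = (1896 - 36^2)/24 = 600/24 = 25, a_6 = floor((43 + 36)/25) = 3.
  m_7 = 25*3 - 36 = 39, d_7 = (1896 - 39^2)/25 = 375/25 = 15, a_7 = floor((43 + 39)/15) = 5.
  m_8 = 15*5 - 39 = 36, d_8 = (1896 - 36^2)/15 = 600/15 = 40, a_8 = floor((43 + 36)/40) = 1.
  m_9 = 40*1 - 36 = 4, d_9 = (1896 - 4^2)/40 = 1880/40 = 47, a_9 = floor((43 + 4)/47) = 1.
  m_10 = 47*1 - 4 = 43, d_10 = (1896 - 43^2)/47 = 47/47 = 1, a_10 = floor((43 + 43)/1) = 86.
  m_11 = 1*86 - 43 = 43, d_11 = (1896 - 43^2)/1 = 47/1 = 47: (m_11, d_11) = (m_1, d_1) = (43, 47), so from here the quotients repeat a_1, ..., a_10; the period length is 10.
So sqrt(1896) = [43; (1, 1, 5, 3, 3, 3, 5, 1, 1, 86)] with period length k = 10.
k is even, so the fundamental solution of x^2 - 1896y^2 = 1 is (p_{k-1}, q_{k-1}) = (p_9, q_9); compute convergents through index 9.
Convergents (p_i = a_i*p_{i-1} + p_{i-2}, q_i = a_i*q_{i-1} + q_{i-2} with p_{-2}=0, p_{-1}=1, q_{-2}=1, q_{-1}=0):
  i=0: a_0=43, p_0 = 43*1 + 0 = 43, q_0 = 43*0 + 1 = 1.
  i=1: a_1=1, p_1 = 1*43 + 1 = 44, q_1 = 1*1 + 0 = 1.
  i=2: a_2=1, p_2 = 1*44 + 43 = 87, q_2 = 1*1 + 1 = 2.
  i=3: a_3=5, p_3 = 5*87 + 44 = 479, q_3 = 5*2 + 1 = 11.
  i=4: a_4=3, p_4 = 3*479 + 87 = 1524, q_4 = 3*11 + 2 = 35.
  i=5: a_5=3, p_5 = 3*1524 + 479 = 5051, q_5 = 3*35 + 11 = 116.
  i=6: a_6=3, p_6 = 3*5051 + 1524 = 16677, q_6 = 3*116 + 35 = 383.
  i=7: a_7=5, p_7 = 5*16677 + 5051 = 88436, q_7 = 5*383 + 116 = 2031.
  i=8: a_8=1, p_8 = 1*88436 + 16677 = 105113, q_8 = 1*2031 + 383 = 2414.
  i=9: a_9=1, p_9 = 1*105113 + 88436 = 193549, q_9 = 1*2414 + 2031 = 4445.
Check: 193549^2 - 1896*4445^2 = 37461215401 - 37461215400 = 1, so (x, y) = (193549, 4445) solves the equation, and by the theorem it is the least positive solution.

(x, y) = (193549, 4445)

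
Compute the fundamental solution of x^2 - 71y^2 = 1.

(x, y) = (3480, 413)

First expand sqrt(71) as a continued fraction. With x_i = (sqrt(71) + m_i)/d_i and (m_0, d_0) = (0, 1): a_0 = floor(sqrt(71)) = 8, since 8^2 = 64 <= 71 < 81 = 9^2.
Iterate m_{i+1} = d_i*a_i - m_i, d_{i+1} = (71 - m_{i+1}^2)/d_i, a_{i+1} = floor((a_0 + m_{i+1})/d_{i+1}):
  m_1 = 1*8 - 0 = 8, d_1 = (71 - 8^2)/1 = 7/1 = 7, a_1 = floor((8 + 8)/7) = 2.
  m_2 = 7*2 - 8 = 6, d_2 = (71 - 6^2)/7 = 35/7 = 5, a_2 = floor((8 + 6)/5) = 2.
  m_3 = 5*2 - 6 = 4, d_3 = (71 - 4^2)/5 = 55/5 = 11, a_3 = floor((8 + 4)/11) = 1.
  m_4 = 11*1 - 4 = 7, d_4 = (71 - 7^2)/11 = 22/11 = 2, a_4 = floor((8 + 7)/2) = 7.
  m_5 = 2*7 - 7 = 7, d_5 = (71 - 7^2)/2 = 22/2 = 11, a_5 = floor((8 + 7)/11) = 1.
  m_6 = 11*1 - 7 = 4, d_6 = (71 - 4^2)/11 = 55/11 = 5, a_6 = floor((8 + 4)/5) = 2.
  m_7 = 5*2 - 4 = 6, d_7 = (71 - 6^2)/5 = 35/5 = 7, a_7 = floor((8 + 6)/7) = 2.
  m_8 = 7*2 - 6 = 8, d_8 = (71 - 8^2)/7 = 7/7 = 1, a_8 = floor((8 + 8)/1) = 16.
  m_9 = 1*16 - 8 = 8, d_9 = (71 - 8^2)/1 = 7/1 = 7: (m_9, d_9) = (m_1, d_1) = (8, 7), so from here the quotients repeat a_1, ..., a_8; the period length is 8.
So sqrt(71) = [8; (2, 2, 1, 7, 1, 2, 2, 16)] with period length k = 8.
k is even, so the fundamental solution of x^2 - 71y^2 = 1 is (p_{k-1}, q_{k-1}) = (p_7, q_7); compute convergents through index 7.
Convergents (p_i = a_i*p_{i-1} + p_{i-2}, q_i = a_i*q_{i-1} + q_{i-2} with p_{-2}=0, p_{-1}=1, q_{-2}=1, q_{-1}=0):
  i=0: a_0=8, p_0 = 8*1 + 0 = 8, q_0 = 8*0 + 1 = 1.
  i=1: a_1=2, p_1 = 2*8 + 1 = 17, q_1 = 2*1 + 0 = 2.
  i=2: a_2=2, p_2 = 2*17 + 8 = 42, q_2 = 2*2 + 1 = 5.
  i=3: a_3=1, p_3 = 1*42 + 17 = 59, q_3 = 1*5 + 2 = 7.
  i=4: a_4=7, p_4 = 7*59 + 42 = 455, q_4 = 7*7 + 5 = 54.
  i=5: a_5=1, p_5 = 1*455 + 59 = 514, q_5 = 1*54 + 7 = 61.
  i=6: a_6=2, p_6 = 2*514 + 455 = 1483, q_6 = 2*61 + 54 = 176.
  i=7: a_7=2, p_7 = 2*1483 + 514 = 3480, q_7 = 2*176 + 61 = 413.
Check: 3480^2 - 71*413^2 = 12110400 - 12110399 = 1, so (x, y) = (3480, 413) solves the equation, and by the theorem it is the least positive solution.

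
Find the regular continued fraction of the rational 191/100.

[1; 1, 10, 9]

Run the Euclidean algorithm on 191 and 100; the successive quotients are the partial quotients a_0, a_1, ... (each step inverts the fractional part left over by the previous one):
  191 = 1*100 + 91, so a_0 = 1.
  100 = 1*91 + 9, so a_1 = 1.
  91 = 10*9 + 1, so a_2 = 10.
  9 = 9*1 + 0, so a_3 = 9.
The remainder reaches 0 after 4 divisions, so the expansion has 4 partial quotients, read off in order.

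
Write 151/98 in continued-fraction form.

Run the Euclidean algorithm on 151 and 98; the successive quotients are the partial quotients a_0, a_1, ... (each step inverts the fractional part left over by the previous one):
  151 = 1*98 + 53, so a_0 = 1.
  98 = 1*53 + 45, so a_1 = 1.
  53 = 1*45 + 8, so a_2 = 1.
  45 = 5*8 + 5, so a_3 = 5.
  8 = 1*5 + 3, so a_4 = 1.
  5 = 1*3 + 2, so a_5 = 1.
  3 = 1*2 + 1, so a_6 = 1.
  2 = 2*1 + 0, so a_7 = 2.
The remainder reaches 0 after 8 divisions, so the expansion has 8 partial quotients, read off in order.

[1; 1, 1, 5, 1, 1, 1, 2]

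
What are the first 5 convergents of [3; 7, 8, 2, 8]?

3/1, 22/7, 179/57, 380/121, 3219/1025

Using the convergent recurrence p_i = a_i*p_{i-1} + p_{i-2}, q_i = a_i*q_{i-1} + q_{i-2} with p_{-2}=0, p_{-1}=1, q_{-2}=1, q_{-1}=0:
  i=0: a_0=3, p_0 = 3*1 + 0 = 3, q_0 = 3*0 + 1 = 1.
  i=1: a_1=7, p_1 = 7*3 + 1 = 22, q_1 = 7*1 + 0 = 7.
  i=2: a_2=8, p_2 = 8*22 + 3 = 179, q_2 = 8*7 + 1 = 57.
  i=3: a_3=2, p_3 = 2*179 + 22 = 380, q_3 = 2*57 + 7 = 121.
  i=4: a_4=8, p_4 = 8*380 + 179 = 3219, q_4 = 8*121 + 57 = 1025.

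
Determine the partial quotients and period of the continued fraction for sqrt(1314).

Write x_i = (sqrt(1314) + m_i)/d_i with (m_0, d_0) = (0, 1). a_0 = floor(sqrt(1314)) = 36, since 36^2 = 1296 <= 1314 < 1369 = 37^2.
Iterate m_{i+1} = d_i*a_i - m_i, d_{i+1} = (1314 - m_{i+1}^2)/d_i, a_{i+1} = floor((a_0 + m_{i+1})/d_{i+1}):
  m_1 = 1*36 - 0 = 36, d_1 = (1314 - 36^2)/1 = 18/1 = 18, a_1 = floor((36 + 36)/18) = 4.
  m_2 = 18*4 - 36 = 36, d_2 = (1314 - 36^2)/18 = 18/18 = 1, a_2 = floor((36 + 36)/1) = 72.
  m_3 = 1*72 - 36 = 36, d_3 = (1314 - 36^2)/1 = 18/1 = 18: (m_3, d_3) = (m_1, d_1) = (36, 18), so from here the quotients repeat a_1, a_2; the period length is 2.
Hence the expansion of sqrt(1314) is a_0 = 36 followed by the repeating block 4, 72 (period 2).

[36; (4, 72)]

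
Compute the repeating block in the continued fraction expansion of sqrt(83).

[9; (9, 18)]

Write x_i = (sqrt(83) + m_i)/d_i with (m_0, d_0) = (0, 1). a_0 = floor(sqrt(83)) = 9, since 9^2 = 81 <= 83 < 100 = 10^2.
Iterate m_{i+1} = d_i*a_i - m_i, d_{i+1} = (83 - m_{i+1}^2)/d_i, a_{i+1} = floor((a_0 + m_{i+1})/d_{i+1}):
  m_1 = 1*9 - 0 = 9, d_1 = (83 - 9^2)/1 = 2/1 = 2, a_1 = floor((9 + 9)/2) = 9.
  m_2 = 2*9 - 9 = 9, d_2 = (83 - 9^2)/2 = 2/2 = 1, a_2 = floor((9 + 9)/1) = 18.
  m_3 = 1*18 - 9 = 9, d_3 = (83 - 9^2)/1 = 2/1 = 2: (m_3, d_3) = (m_1, d_1) = (9, 2), so from here the quotients repeat a_1, a_2; the period length is 2.
Hence the expansion of sqrt(83) is a_0 = 9 followed by the repeating block 9, 18 (period 2).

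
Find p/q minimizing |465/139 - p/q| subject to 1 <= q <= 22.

Expand x = 465/139 as a continued fraction with the Euclidean algorithm:
  465 = 3*139 + 48, so a_0 = 3.
  139 = 2*48 + 43, so a_1 = 2.
  48 = 1*43 + 5, so a_2 = 1.
  43 = 8*5 + 3, so a_3 = 8.
  5 = 1*3 + 2, so a_4 = 1.
  3 = 1*2 + 1, so a_5 = 1.
  2 = 2*1 + 0, so a_6 = 2.
so x = [3; 2, 1, 8, 1, 1, 2].
Convergents (p_i = a_i*p_{i-1} + p_{i-2}, q_i = a_i*q_{i-1} + q_{i-2} with p_{-2}=0, p_{-1}=1, q_{-2}=1, q_{-1}=0), until the denominator exceeds 22:
  i=0: a_0=3, p_0 = 3*1 + 0 = 3, q_0 = 3*0 + 1 = 1.
  i=1: a_1=2, p_1 = 2*3 + 1 = 7, q_1 = 2*1 + 0 = 2.
  i=2: a_2=1, p_2 = 1*7 + 3 = 10, q_2 = 1*2 + 1 = 3.
  i=3: a_3=8, p_3 = 8*10 + 7 = 87, q_3 = 8*3 + 2 = 26.
q_3 = 26 > 22, so the last convergent with denominator <= 22 is p_2/q_2 = 10/3.
The closest fraction with denominator <= 22 is either p_2/q_2 or the intermediate fraction (k*p_2 + p_1)/(k*q_2 + q_1) with the largest k >= 1 whose denominator stays <= 22; these approach x as k grows, and every other convergent or intermediate fraction in range is farther away.
Largest k: floor((22 - q_1)/q_2) = floor((22 - 2)/3) = 6.
That gives (6*10 + 7)/(6*3 + 2) = 67/20.
Compare the errors: |x - 10/3| = |465*3 - 10*139|/(139*3) = 5/417, and |x - 67/20| = |465*20 - 67*139|/(139*20) = 13/2780.
Cross-multiplying, 13*417 = 5421 < 13900 = 5*2780, so 13/2780 is smaller: the intermediate fraction 67/20 is closer to x than 10/3.

67/20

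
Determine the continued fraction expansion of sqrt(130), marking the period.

[11; (2, 2, 22)]

Write x_i = (sqrt(130) + m_i)/d_i with (m_0, d_0) = (0, 1). a_0 = floor(sqrt(130)) = 11, since 11^2 = 121 <= 130 < 144 = 12^2.
Iterate m_{i+1} = d_i*a_i - m_i, d_{i+1} = (130 - m_{i+1}^2)/d_i, a_{i+1} = floor((a_0 + m_{i+1})/d_{i+1}):
  m_1 = 1*11 - 0 = 11, d_1 = (130 - 11^2)/1 = 9/1 = 9, a_1 = floor((11 + 11)/9) = 2.
  m_2 = 9*2 - 11 = 7, d_2 = (130 - 7^2)/9 = 81/9 = 9, a_2 = floor((11 + 7)/9) = 2.
  m_3 = 9*2 - 7 = 11, d_3 = (130 - 11^2)/9 = 9/9 = 1, a_3 = floor((11 + 11)/1) = 22.
  m_4 = 1*22 - 11 = 11, d_4 = (130 - 11^2)/1 = 9/1 = 9: (m_4, d_4) = (m_1, d_1) = (11, 9), so from here the quotients repeat a_1, ..., a_3; the period length is 3.
Hence the expansion of sqrt(130) is a_0 = 11 followed by the repeating block 2, 2, 22 (period 3).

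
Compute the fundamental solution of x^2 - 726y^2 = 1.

(x, y) = (485, 18)

First expand sqrt(726) as a continued fraction. With x_i = (sqrt(726) + m_i)/d_i and (m_0, d_0) = (0, 1): a_0 = floor(sqrt(726)) = 26, since 26^2 = 676 <= 726 < 729 = 27^2.
Iterate m_{i+1} = d_i*a_i - m_i, d_{i+1} = (726 - m_{i+1}^2)/d_i, a_{i+1} = floor((a_0 + m_{i+1})/d_{i+1}):
  m_1 = 1*26 - 0 = 26, d_1 = (726 - 26^2)/1 = 50/1 = 50, a_1 = floor((26 + 26)/50) = 1.
  m_2 = 50*1 - 26 = 24, d_2 = (726 - 24^2)/50 = 150/50 = 3, a_2 = floor((26 + 24)/3) = 16.
  m_3 = 3*16 - 24 = 24, d_3 = (726 - 24^2)/3 = 150/3 = 50, a_3 = floor((26 + 24)/50) = 1.
  m_4 = 50*1 - 24 = 26, d_4 = (726 - 26^2)/50 = 50/50 = 1, a_4 = floor((26 + 26)/1) = 52.
  m_5 = 1*52 - 26 = 26, d_5 = (726 - 26^2)/1 = 50/1 = 50: (m_5, d_5) = (m_1, d_1) = (26, 50), so from here the quotients repeat a_1, ..., a_4; the period length is 4.
So sqrt(726) = [26; (1, 16, 1, 52)] with period length k = 4.
k is even, so the fundamental solution of x^2 - 726y^2 = 1 is (p_{k-1}, q_{k-1}) = (p_3, q_3); compute convergents through index 3.
Convergents (p_i = a_i*p_{i-1} + p_{i-2}, q_i = a_i*q_{i-1} + q_{i-2} with p_{-2}=0, p_{-1}=1, q_{-2}=1, q_{-1}=0):
  i=0: a_0=26, p_0 = 26*1 + 0 = 26, q_0 = 26*0 + 1 = 1.
  i=1: a_1=1, p_1 = 1*26 + 1 = 27, q_1 = 1*1 + 0 = 1.
  i=2: a_2=16, p_2 = 16*27 + 26 = 458, q_2 = 16*1 + 1 = 17.
  i=3: a_3=1, p_3 = 1*458 + 27 = 485, q_3 = 1*17 + 1 = 18.
Check: 485^2 - 726*18^2 = 235225 - 235224 = 1, so (x, y) = (485, 18) solves the equation, and by the theorem it is the least positive solution.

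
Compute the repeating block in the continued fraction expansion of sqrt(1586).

[39; (1, 4, 1, 2, 2, 1, 4, 1, 78)]

Write x_i = (sqrt(1586) + m_i)/d_i with (m_0, d_0) = (0, 1). a_0 = floor(sqrt(1586)) = 39, since 39^2 = 1521 <= 1586 < 1600 = 40^2.
Iterate m_{i+1} = d_i*a_i - m_i, d_{i+1} = (1586 - m_{i+1}^2)/d_i, a_{i+1} = floor((a_0 + m_{i+1})/d_{i+1}):
  m_1 = 1*39 - 0 = 39, d_1 = (1586 - 39^2)/1 = 65/1 = 65, a_1 = floor((39 + 39)/65) = 1.
  m_2 = 65*1 - 39 = 26, d_2 = (1586 - 26^2)/65 = 910/65 = 14, a_2 = floor((39 + 26)/14) = 4.
  m_3 = 14*4 - 26 = 30, d_3 = (1586 - 30^2)/14 = 686/14 = 49, a_3 = floor((39 + 30)/49) = 1.
  m_4 = 49*1 - 30 = 19, d_4 = (1586 - 19^2)/49 = 1225/49 = 25, a_4 = floor((39 + 19)/25) = 2.
  m_5 = 25*2 - 19 = 31, d_5 = (1586 - 31^2)/25 = 625/25 = 25, a_5 = floor((39 + 31)/25) = 2.
  m_6 = 25*2 - 31 = 19, d_6 = (1586 - 19^2)/25 = 1225/25 = 49, a_6 = floor((39 + 19)/49) = 1.
  m_7 = 49*1 - 19 = 30, d_7 = (1586 - 30^2)/49 = 686/49 = 14, a_7 = floor((39 + 30)/14) = 4.
  m_8 = 14*4 - 30 = 26, d_8 = (1586 - 26^2)/14 = 910/14 = 65, a_8 = floor((39 + 26)/65) = 1.
  m_9 = 65*1 - 26 = 39, d_9 = (1586 - 39^2)/65 = 65/65 = 1, a_9 = floor((39 + 39)/1) = 78.
  m_10 = 1*78 - 39 = 39, d_10 = (1586 - 39^2)/1 = 65/1 = 65: (m_10, d_10) = (m_1, d_1) = (39, 65), so from here the quotients repeat a_1, ..., a_9; the period length is 9.
Hence the expansion of sqrt(1586) is a_0 = 39 followed by the repeating block 1, 4, 1, 2, 2, 1, 4, 1, 78 (period 9).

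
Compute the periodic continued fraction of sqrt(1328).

[36; (2, 3, 1, 3, 1, 3, 2, 72)]

Write x_i = (sqrt(1328) + m_i)/d_i with (m_0, d_0) = (0, 1). a_0 = floor(sqrt(1328)) = 36, since 36^2 = 1296 <= 1328 < 1369 = 37^2.
Iterate m_{i+1} = d_i*a_i - m_i, d_{i+1} = (1328 - m_{i+1}^2)/d_i, a_{i+1} = floor((a_0 + m_{i+1})/d_{i+1}):
  m_1 = 1*36 - 0 = 36, d_1 = (1328 - 36^2)/1 = 32/1 = 32, a_1 = floor((36 + 36)/32) = 2.
  m_2 = 32*2 - 36 = 28, d_2 = (1328 - 28^2)/32 = 544/32 = 17, a_2 = floor((36 + 28)/17) = 3.
  m_3 = 17*3 - 28 = 23, d_3 = (1328 - 23^2)/17 = 799/17 = 47, a_3 = floor((36 + 23)/47) = 1.
  m_4 = 47*1 - 23 = 24, d_4 = (1328 - 24^2)/47 = 752/47 = 16, a_4 = floor((36 + 24)/16) = 3.
  m_5 = 16*3 - 24 = 24, d_5 = (1328 - 24^2)/16 = 752/16 = 47, a_5 = floor((36 + 24)/47) = 1.
  m_6 = 47*1 - 24 = 23, d_6 = (1328 - 23^2)/47 = 799/47 = 17, a_6 = floor((36 + 23)/17) = 3.
  m_7 = 17*3 - 23 = 28, d_7 = (1328 - 28^2)/17 = 544/17 = 32, a_7 = floor((36 + 28)/32) = 2.
  m_8 = 32*2 - 28 = 36, d_8 = (1328 - 36^2)/32 = 32/32 = 1, a_8 = floor((36 + 36)/1) = 72.
  m_9 = 1*72 - 36 = 36, d_9 = (1328 - 36^2)/1 = 32/1 = 32: (m_9, d_9) = (m_1, d_1) = (36, 32), so from here the quotients repeat a_1, ..., a_8; the period length is 8.
Hence the expansion of sqrt(1328) is a_0 = 36 followed by the repeating block 2, 3, 1, 3, 1, 3, 2, 72 (period 8).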